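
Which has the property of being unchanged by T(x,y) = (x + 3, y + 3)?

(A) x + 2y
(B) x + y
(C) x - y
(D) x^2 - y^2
C

An expression E(x,y) is invariant under T if E(T(x,y)) = E(x,y). Here T(x,y) = (x + 3, y + 3).
Substitute the transformed coordinates into each option and compare with the original:
(A) x + 2y  ->  (x + 3) + 2(y + 3) = x + 2y + 9   [differs from x + 2y: not invariant]
(B) x + y  ->  (x + 3) + (y + 3) = x + y + 6   [differs from x + y: not invariant]
(C) x - y  ->  (x + 3) - (y + 3) = x - y   [equals x - y: invariant]
(D) x^2 - y^2  ->  (x + 3)^2 - (y + 3)^2 = x^2 + 6x - y^2 - 6y   [differs from x^2 - y^2: not invariant]

Only option (C), x - y, is unchanged by the transformation.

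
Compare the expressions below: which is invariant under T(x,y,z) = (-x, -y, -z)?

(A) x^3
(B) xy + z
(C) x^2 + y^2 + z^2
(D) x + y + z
C

Apply T(x,y,z) = (-x, -y, -z) to each option, i.e. replace (x, y, z) by the transformed coordinates.
Substitute the transformed coordinates into each option and compare with the original:
(A) x^3  ->  (-x)^3 = -x^3   [differs from x^3: not invariant]
(B) xy + z  ->  (-x)(-y) + (-z) = xy - z   [differs from xy + z: not invariant]
(C) x^2 + y^2 + z^2  ->  (-x)^2 + (-y)^2 + (-z)^2 = x^2 + y^2 + z^2   [equals x^2 + y^2 + z^2: invariant]
(D) x + y + z  ->  (-x) + (-y) + (-z) = -x - y - z   [differs from x + y + z: not invariant]

Only option (C), x^2 + y^2 + z^2, is unchanged by the transformation.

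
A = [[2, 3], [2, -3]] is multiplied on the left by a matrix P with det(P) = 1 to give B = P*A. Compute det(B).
-12

By the multiplicative property of determinants, det(B) = det(P*A) = det(P) * det(A) = det(A),
so the determinant is invariant under multiplication by any determinant-1 matrix; we just need det(A).

det(A) = (2)(-3) - (3)(2) = -6 - 6 = -12

Therefore det(B) = 1 * (-12) = -12.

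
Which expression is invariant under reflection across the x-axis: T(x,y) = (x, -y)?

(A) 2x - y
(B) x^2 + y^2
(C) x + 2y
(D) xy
B

The map is reflection across the x-axis: T(x,y) = (x, -y).
Substitute the transformed coordinates into each option and compare with the original:
(A) 2x - y  ->  2(x) - (-y) = 2x + y   [differs from 2x - y: not invariant]
(B) x^2 + y^2  ->  (x)^2 + (-y)^2 = x^2 + y^2   [equals x^2 + y^2: invariant]
(C) x + 2y  ->  (x) + 2(-y) = x - 2y   [differs from x + 2y: not invariant]
(D) xy  ->  (x)(-y) = -xy   [differs from xy: not invariant]

Only option (B), x^2 + y^2, is unchanged by the transformation.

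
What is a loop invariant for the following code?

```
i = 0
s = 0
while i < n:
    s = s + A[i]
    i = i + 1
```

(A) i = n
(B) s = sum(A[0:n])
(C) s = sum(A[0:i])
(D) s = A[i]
C

A loop invariant must hold before the first iteration and be re-established by every execution of the body.

(C) s = sum(A[0:i]): Initially i = 0 and s = 0 = sum of the empty slice A[0:0]. If s = sum(A[0:i]) holds at the top of an iteration, the body sets s to sum(A[0:i]) + A[i] = sum(A[0:i+1]) and then i to i+1, so s = sum(A[0:i]) holds again. At exit i = n, giving s = sum(A[0:n]).

The other options fail:
(A) i = n: false initially (i = 0); it is the exit condition, not an invariant.
(B) s = sum(A[0:n]): false before the loop (s = 0, not the full sum) -- it only becomes true at exit.
(D) s = A[i]: after the first iteration s = A[0] but i = 1, so s = A[i] compares s with the wrong element (and fails in general).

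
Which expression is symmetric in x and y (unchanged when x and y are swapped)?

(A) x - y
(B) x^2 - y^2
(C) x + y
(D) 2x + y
C

A symmetric expression is unchanged when the variables are permuted; here the transformation to test is the swap (x, y) -> (y, x).
Substitute the transformed coordinates into each option and compare with the original:
(A) x - y  ->  (y) - (x) = -x + y   [differs from x - y: not invariant]
(B) x^2 - y^2  ->  (y)^2 - (x)^2 = -x^2 + y^2   [differs from x^2 - y^2: not invariant]
(C) x + y  ->  (y) + (x) = x + y   [equals x + y: invariant]
(D) 2x + y  ->  2(y) + (x) = x + 2y   [differs from 2x + y: not invariant]

Only option (C), x + y, is unchanged by the transformation.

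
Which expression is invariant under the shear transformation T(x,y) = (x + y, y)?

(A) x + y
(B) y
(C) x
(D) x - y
B

Under the shear T(x,y) = (x + y, y):
Substitute the transformed coordinates into each option and compare with the original:
(A) x + y  ->  (x + y) + (y) = x + 2y   [differs from x + y: not invariant]
(B) y  ->  (y) = y   [equals y: invariant]
(C) x  ->  (x + y) = x + y   [differs from x: not invariant]
(D) x - y  ->  (x + y) - (y) = x   [differs from x - y: not invariant]

Only option (B), y, is unchanged by the transformation.
A horizontal shear moves points parallel to the x-axis, so the y-coordinate (and any function of y alone) is unchanged.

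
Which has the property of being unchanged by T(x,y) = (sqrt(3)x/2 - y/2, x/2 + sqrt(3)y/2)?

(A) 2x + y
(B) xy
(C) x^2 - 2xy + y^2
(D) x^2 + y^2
D

An expression E(x,y) is invariant under T if E(T(x,y)) = E(x,y). Here T(x,y) = (sqrt(3)x/2 - y/2, x/2 + sqrt(3)y/2).
Substitute the transformed coordinates into each option and compare with the original:
(A) 2x + y  ->  2(sqrt(3)x/2 - y/2) + (x/2 + sqrt(3)y/2) = x/2 + sqrt(3)x - y + sqrt(3)y/2   [differs from 2x + y: not invariant]
(B) xy  ->  (sqrt(3)x/2 - y/2)(x/2 + sqrt(3)y/2) = sqrt(3)x^2/4 + xy/2 - sqrt(3)y^2/4   [differs from xy: not invariant]
(C) x^2 - 2xy + y^2  ->  (sqrt(3)x/2 - y/2)^2 - 2(sqrt(3)x/2 - y/2)(x/2 + sqrt(3)y/2) + (x/2 + sqrt(3)y/2)^2 = -sqrt(3)x^2/2 + x^2 - xy + sqrt(3)y^2/2 + y^2   [differs from x^2 - 2xy + y^2: not invariant]
(D) x^2 + y^2  ->  (sqrt(3)x/2 - y/2)^2 + (x/2 + sqrt(3)y/2)^2 = x^2 + y^2   [equals x^2 + y^2: invariant]

Only option (D), x^2 + y^2, is unchanged by the transformation.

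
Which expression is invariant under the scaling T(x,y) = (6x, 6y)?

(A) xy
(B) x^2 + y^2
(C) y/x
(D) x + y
C

Under the uniform scaling T(x,y) = (6x, 6y):
Substitute the transformed coordinates into each option and compare with the original:
(A) xy  ->  (6x)(6y) = 36xy   [differs from xy: not invariant]
(B) x^2 + y^2  ->  (6x)^2 + (6y)^2 = 36x^2 + 36y^2   [differs from x^2 + y^2: not invariant]
(C) y/x  ->  (6y)/(6x) = y/x   [equals y/x: invariant]
(D) x + y  ->  (6x) + (6y) = 6x + 6y   [differs from x + y: not invariant]

Only option (C), y/x, is unchanged by the transformation.
The common factor 6 cancels in a ratio of coordinates, while sums, products and sums of squares pick up factors of 6 or 36.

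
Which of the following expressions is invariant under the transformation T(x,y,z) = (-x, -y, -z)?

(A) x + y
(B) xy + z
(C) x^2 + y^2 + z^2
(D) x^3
C

Apply T(x,y,z) = (-x, -y, -z) to each option, i.e. replace (x, y, z) by the transformed coordinates.
Substitute the transformed coordinates into each option and compare with the original:
(A) x + y  ->  (-x) + (-y) = -x - y   [differs from x + y: not invariant]
(B) xy + z  ->  (-x)(-y) + (-z) = xy - z   [differs from xy + z: not invariant]
(C) x^2 + y^2 + z^2  ->  (-x)^2 + (-y)^2 + (-z)^2 = x^2 + y^2 + z^2   [equals x^2 + y^2 + z^2: invariant]
(D) x^3  ->  (-x)^3 = -x^3   [differs from x^3: not invariant]

Only option (C), x^2 + y^2 + z^2, is unchanged by the transformation.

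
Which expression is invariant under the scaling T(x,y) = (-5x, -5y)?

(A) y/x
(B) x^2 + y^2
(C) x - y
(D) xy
A

Under the uniform scaling T(x,y) = (-5x, -5y):
Substitute the transformed coordinates into each option and compare with the original:
(A) y/x  ->  (-5y)/(-5x) = y/x   [equals y/x: invariant]
(B) x^2 + y^2  ->  (-5x)^2 + (-5y)^2 = 25x^2 + 25y^2   [differs from x^2 + y^2: not invariant]
(C) x - y  ->  (-5x) - (-5y) = -5x + 5y   [differs from x - y: not invariant]
(D) xy  ->  (-5x)(-5y) = 25xy   [differs from xy: not invariant]

Only option (A), y/x, is unchanged by the transformation.
The common factor -5 cancels in a ratio of coordinates, while sums, products and sums of squares pick up factors of -5 or 25.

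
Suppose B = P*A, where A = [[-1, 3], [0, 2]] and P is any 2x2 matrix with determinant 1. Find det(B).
-2

By the multiplicative property of determinants, det(B) = det(P*A) = det(P) * det(A) = det(A),
so the determinant is invariant under multiplication by any determinant-1 matrix; we just need det(A).

det(A) = (-1)(2) - (3)(0) = -2 - 0 = -2

Therefore det(B) = 1 * (-2) = -2.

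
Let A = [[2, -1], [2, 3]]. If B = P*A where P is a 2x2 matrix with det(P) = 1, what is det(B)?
8

By the multiplicative property of determinants, det(B) = det(P*A) = det(P) * det(A) = det(A),
so the determinant is invariant under multiplication by any determinant-1 matrix; we just need det(A).

det(A) = (2)(3) - (-1)(2) = 6 - (-2) = 8

Therefore det(B) = 1 * 8 = 8.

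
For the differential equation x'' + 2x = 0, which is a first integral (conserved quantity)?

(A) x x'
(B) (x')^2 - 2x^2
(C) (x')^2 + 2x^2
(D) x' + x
C

A first integral I satisfies dI/dt = 0 along every solution. Differentiate each option and use the equation of motion:
(A) d/dt[x x'] = (x')^2 + x x'' = (x')^2 - 2x^2, not identically 0
(B) d/dt[(x')^2 - 2x^2] = 2x'x'' - 4x x' = -8x x', not identically 0
(C) d/dt[(x')^2 + 2x^2] = 2x'x'' + 4x x' = 2x'(-2x) + 4x x' = 0
(D) d/dt[x' + x] = x'' + x' = -2x + x', not identically 0

Only (C) has zero time-derivative. So the energy-like quantity (x')^2 + 2x^2 is the first integral.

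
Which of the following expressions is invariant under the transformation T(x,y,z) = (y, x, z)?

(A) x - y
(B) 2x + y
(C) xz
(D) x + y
D

Apply T(x,y,z) = (y, x, z) to each option, i.e. replace (x, y, z) by the transformed coordinates.
Substitute the transformed coordinates into each option and compare with the original:
(A) x - y  ->  (y) - (x) = -x + y   [differs from x - y: not invariant]
(B) 2x + y  ->  2(y) + (x) = x + 2y   [differs from 2x + y: not invariant]
(C) xz  ->  (y)(z) = yz   [differs from xz: not invariant]
(D) x + y  ->  (y) + (x) = x + y   [equals x + y: invariant]

Only option (D), x + y, is unchanged by the transformation.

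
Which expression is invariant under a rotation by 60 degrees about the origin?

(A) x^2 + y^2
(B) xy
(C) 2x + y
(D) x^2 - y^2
A

A rotation by 60 degrees sends (x, y) to (x/2 - sqrt(3)y/2, sqrt(3)x/2 + y/2).
Substitute the transformed coordinates into each option and compare with the original:
(A) x^2 + y^2  ->  (x/2 - sqrt(3)y/2)^2 + (sqrt(3)x/2 + y/2)^2 = x^2 + y^2   [equals x^2 + y^2: invariant]
(B) xy  ->  (x/2 - sqrt(3)y/2)(sqrt(3)x/2 + y/2) = sqrt(3)x^2/4 - xy/2 - sqrt(3)y^2/4   [differs from xy: not invariant]
(C) 2x + y  ->  2(x/2 - sqrt(3)y/2) + (sqrt(3)x/2 + y/2) = sqrt(3)x/2 + x - sqrt(3)y + y/2   [differs from 2x + y: not invariant]
(D) x^2 - y^2  ->  (x/2 - sqrt(3)y/2)^2 - (sqrt(3)x/2 + y/2)^2 = -x^2/2 - sqrt(3)xy + y^2/2   [differs from x^2 - y^2: not invariant]

Only option (A), x^2 + y^2, is unchanged by the transformation.
Geometrically, x^2 + y^2 is the squared distance from the origin, which every rotation about the origin preserves.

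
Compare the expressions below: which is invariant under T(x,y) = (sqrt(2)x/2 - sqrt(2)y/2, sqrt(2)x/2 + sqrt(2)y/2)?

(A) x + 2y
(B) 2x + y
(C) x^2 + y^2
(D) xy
C

An expression E(x,y) is invariant under T if E(T(x,y)) = E(x,y). Here T(x,y) = (sqrt(2)x/2 - sqrt(2)y/2, sqrt(2)x/2 + sqrt(2)y/2).
Substitute the transformed coordinates into each option and compare with the original:
(A) x + 2y  ->  (sqrt(2)x/2 - sqrt(2)y/2) + 2(sqrt(2)x/2 + sqrt(2)y/2) = 3sqrt(2)x/2 + sqrt(2)y/2   [differs from x + 2y: not invariant]
(B) 2x + y  ->  2(sqrt(2)x/2 - sqrt(2)y/2) + (sqrt(2)x/2 + sqrt(2)y/2) = 3sqrt(2)x/2 - sqrt(2)y/2   [differs from 2x + y: not invariant]
(C) x^2 + y^2  ->  (sqrt(2)x/2 - sqrt(2)y/2)^2 + (sqrt(2)x/2 + sqrt(2)y/2)^2 = x^2 + y^2   [equals x^2 + y^2: invariant]
(D) xy  ->  (sqrt(2)x/2 - sqrt(2)y/2)(sqrt(2)x/2 + sqrt(2)y/2) = x^2/2 - y^2/2   [differs from xy: not invariant]

Only option (C), x^2 + y^2, is unchanged by the transformation.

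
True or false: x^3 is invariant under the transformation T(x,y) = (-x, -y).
False

Substitute T(x,y) = (-x, -y) into the expression and compare with the original.

Original: x^3
After applying T: (-x)^3 = -x^3

This differs from the original x^3 (difference: -2x^3), so the expression is NOT invariant.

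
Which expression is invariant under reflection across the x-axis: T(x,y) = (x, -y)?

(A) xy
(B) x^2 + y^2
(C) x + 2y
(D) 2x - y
B

The map is reflection across the x-axis: T(x,y) = (x, -y).
Substitute the transformed coordinates into each option and compare with the original:
(A) xy  ->  (x)(-y) = -xy   [differs from xy: not invariant]
(B) x^2 + y^2  ->  (x)^2 + (-y)^2 = x^2 + y^2   [equals x^2 + y^2: invariant]
(C) x + 2y  ->  (x) + 2(-y) = x - 2y   [differs from x + 2y: not invariant]
(D) 2x - y  ->  2(x) - (-y) = 2x + y   [differs from 2x - y: not invariant]

Only option (B), x^2 + y^2, is unchanged by the transformation.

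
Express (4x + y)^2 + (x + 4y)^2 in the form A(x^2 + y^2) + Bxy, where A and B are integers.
17(x^2 + y^2) + 16xy

Expanding: (4x + y)^2 = 16x^2 + 8xy + y^2
(x + 4y)^2 = x^2 + 8xy + 16y^2
Sum = (16+1)(x^2+y^2) + 16xy = 17(x^2 + y^2) + 16xy
This is symmetric in x and y.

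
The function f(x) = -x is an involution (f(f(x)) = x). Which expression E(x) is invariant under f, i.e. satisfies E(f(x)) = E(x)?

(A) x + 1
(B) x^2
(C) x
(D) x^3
B

Replace x by f(x) = -x in each option and simplify. As a quick numerical cross-check, also compare E(3) with E(f(3)) = E(-3).

(A) x + 1  ->  (-x) + 1 = 1 - x; check: E(3) = 4 but E(-3) = -2.   [not invariant]
(B) x^2  ->  (-x)^2, which simplifies back to x^2; check: E(3) = 9, E(-3) = 9.   [invariant]
(C) x  ->  (-x) = -x; check: E(3) = 3 but E(-3) = -3.   [not invariant]
(D) x^3  ->  (-x)^3 = -x^3; check: E(3) = 27 but E(-3) = -27.   [not invariant]

Only (B) is unchanged. E is symmetric under swapping x with f(x) = -x, which is exactly what an involution does.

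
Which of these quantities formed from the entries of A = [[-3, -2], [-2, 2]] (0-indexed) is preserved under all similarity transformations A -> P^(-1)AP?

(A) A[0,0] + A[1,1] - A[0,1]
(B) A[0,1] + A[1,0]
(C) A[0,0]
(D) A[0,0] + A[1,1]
D

A[0,0] + A[1,1] is the trace of A. By the cyclic property of the trace, tr(P^(-1)AP) = tr(APP^(-1)) = tr(A), so it is the same for every matrix similar to A.

The other combinations are not similarity invariants. For example, take P = [[1, 1], [0, 1]] (det P = 1), so P^(-1) = [[1, -1], [0, 1]] and
B = P^(-1)AP = [[-1, -5], [-2, 0]].
Evaluating each option on A and on B:
(A) A[0,0] + A[1,1] - A[0,1]: 1 for A, 4 for B -> changes
(B) A[0,1] + A[1,0]: -4 for A, -7 for B -> changes
(C) A[0,0]: -3 for A, -1 for B -> changes
(D) A[0,0] + A[1,1]: -1 for A, -1 for B -> unchanged

Only (D) A[0,0] + A[1,1] = -1 survives (and it does so for every P, not just this one), so it is the invariant.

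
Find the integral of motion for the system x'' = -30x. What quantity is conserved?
E = (x')^2 + 30x^2

Multiply the equation by x':
x' * x'' = -30x * x'
The left side is d/dt[(x')^2/2] and the right side is d/dt[-30x^2/2], so
d/dt[(x')^2/2 + 30x^2/2] = 0, i.e. (x')^2/2 + 30x^2/2 = constant.
Multiplying by 2, the integral of motion is E = (x')^2 + 30x^2.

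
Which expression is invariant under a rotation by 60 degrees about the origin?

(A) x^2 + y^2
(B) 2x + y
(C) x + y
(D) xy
A

A rotation by 60 degrees sends (x, y) to (x/2 - sqrt(3)y/2, sqrt(3)x/2 + y/2).
Substitute the transformed coordinates into each option and compare with the original:
(A) x^2 + y^2  ->  (x/2 - sqrt(3)y/2)^2 + (sqrt(3)x/2 + y/2)^2 = x^2 + y^2   [equals x^2 + y^2: invariant]
(B) 2x + y  ->  2(x/2 - sqrt(3)y/2) + (sqrt(3)x/2 + y/2) = sqrt(3)x/2 + x - sqrt(3)y + y/2   [differs from 2x + y: not invariant]
(C) x + y  ->  (x/2 - sqrt(3)y/2) + (sqrt(3)x/2 + y/2) = x/2 + sqrt(3)x/2 - sqrt(3)y/2 + y/2   [differs from x + y: not invariant]
(D) xy  ->  (x/2 - sqrt(3)y/2)(sqrt(3)x/2 + y/2) = sqrt(3)x^2/4 - xy/2 - sqrt(3)y^2/4   [differs from xy: not invariant]

Only option (A), x^2 + y^2, is unchanged by the transformation.
Geometrically, x^2 + y^2 is the squared distance from the origin, which every rotation about the origin preserves.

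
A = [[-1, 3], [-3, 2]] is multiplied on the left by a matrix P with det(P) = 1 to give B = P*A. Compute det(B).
7

By the multiplicative property of determinants, det(B) = det(P*A) = det(P) * det(A) = det(A),
so the determinant is invariant under multiplication by any determinant-1 matrix; we just need det(A).

det(A) = (-1)(2) - (3)(-3) = -2 - (-9) = 7

Therefore det(B) = 1 * 7 = 7.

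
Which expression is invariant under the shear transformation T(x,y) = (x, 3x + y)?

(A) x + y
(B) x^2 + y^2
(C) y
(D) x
D

Under the shear T(x,y) = (x, 3x + y):
Substitute the transformed coordinates into each option and compare with the original:
(A) x + y  ->  (x) + (3x + y) = 4x + y   [differs from x + y: not invariant]
(B) x^2 + y^2  ->  (x)^2 + (3x + y)^2 = 10x^2 + 6xy + y^2   [differs from x^2 + y^2: not invariant]
(C) y  ->  (3x + y) = 3x + y   [differs from y: not invariant]
(D) x  ->  (x) = x   [equals x: invariant]

Only option (D), x, is unchanged by the transformation.
A vertical shear moves points parallel to the y-axis, so the x-coordinate (and any function of x alone) is unchanged.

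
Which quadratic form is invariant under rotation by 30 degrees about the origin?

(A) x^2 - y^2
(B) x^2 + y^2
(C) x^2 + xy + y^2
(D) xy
B

Rotation by 30 degrees sends (x, y) to (sqrt(3)x/2 - y/2, x/2 + sqrt(3)y/2).
Substitute the transformed coordinates into each option and compare with the original:
(A) x^2 - y^2  ->  (sqrt(3)x/2 - y/2)^2 - (x/2 + sqrt(3)y/2)^2 = x^2/2 - sqrt(3)xy - y^2/2   [differs from x^2 - y^2: not invariant]
(B) x^2 + y^2  ->  (sqrt(3)x/2 - y/2)^2 + (x/2 + sqrt(3)y/2)^2 = x^2 + y^2   [equals x^2 + y^2: invariant]
(C) x^2 + xy + y^2  ->  (sqrt(3)x/2 - y/2)^2 + (sqrt(3)x/2 - y/2)(x/2 + sqrt(3)y/2) + (x/2 + sqrt(3)y/2)^2 = sqrt(3)x^2/4 + x^2 + xy/2 - sqrt(3)y^2/4 + y^2   [differs from x^2 + xy + y^2: not invariant]
(D) xy  ->  (sqrt(3)x/2 - y/2)(x/2 + sqrt(3)y/2) = sqrt(3)x^2/4 + xy/2 - sqrt(3)y^2/4   [differs from xy: not invariant]

Only option (B), x^2 + y^2, is unchanged by the transformation.
x^2 + y^2 is the squared distance from the origin, which rotations preserve.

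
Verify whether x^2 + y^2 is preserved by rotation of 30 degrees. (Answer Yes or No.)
Yes

Applying rotation by 30 degrees: x' = x*cos(30 degrees) - y*sin(30 degrees) = sqrt(3)x/2 - y/2, y' = x*sin(30 degrees) + y*cos(30 degrees) = x/2 + sqrt(3)y/2

Substituting into x^2 + y^2:
(sqrt(3)x/2 - y/2)^2 + (x/2 + sqrt(3)y/2)^2
= x^2 + y^2

This equals the original expression x^2 + y^2, so it IS invariant.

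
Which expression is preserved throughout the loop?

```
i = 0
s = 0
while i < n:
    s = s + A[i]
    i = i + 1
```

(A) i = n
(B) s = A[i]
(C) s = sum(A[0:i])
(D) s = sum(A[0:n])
C

A loop invariant must hold before the first iteration and be re-established by every execution of the body.

(C) s = sum(A[0:i]): Initially i = 0 and s = 0 = sum of the empty slice A[0:0]. If s = sum(A[0:i]) holds at the top of an iteration, the body sets s to sum(A[0:i]) + A[i] = sum(A[0:i+1]) and then i to i+1, so s = sum(A[0:i]) holds again. At exit i = n, giving s = sum(A[0:n]).

The other options fail:
(A) i = n: false initially (i = 0); it is the exit condition, not an invariant.
(B) s = A[i]: after the first iteration s = A[0] but i = 1, so s = A[i] compares s with the wrong element (and fails in general).
(D) s = sum(A[0:n]): false before the loop (s = 0, not the full sum) -- it only becomes true at exit.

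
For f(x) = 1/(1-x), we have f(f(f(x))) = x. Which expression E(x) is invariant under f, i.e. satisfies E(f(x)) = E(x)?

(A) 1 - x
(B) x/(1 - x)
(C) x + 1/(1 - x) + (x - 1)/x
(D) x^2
C

Replace x by f(x) = 1/(1 - x) in each option and simplify. As a quick numerical cross-check, also compare E(3) with E(f(3)) = E(-1/2).

(A) 1 - x  ->  1 - (1/(1 - x)) = x/(x - 1); check: E(3) = -2 but E(-1/2) = 3/2.   [not invariant]
(B) x/(1 - x)  ->  (1/(1 - x))/(1 - (1/(1 - x))) = -1/x; check: E(3) = -3/2 but E(-1/2) = -1/3.   [not invariant]
(C) x + 1/(1 - x) + (x - 1)/x  ->  (1/(1 - x)) + 1/(1 - (1/(1 - x))) + ((1/(1 - x)) - 1)/(1/(1 - x)), which simplifies back to x + 1/(1 - x) + (x - 1)/x; check: E(3) = 19/6, E(-1/2) = 19/6.   [invariant]
(D) x^2  ->  (1/(1 - x))^2 = (x - 1)^(-2); check: E(3) = 9 but E(-1/2) = 1/4.   [not invariant]

Only (C) is unchanged. Indeed f(f(x)) = 1/(1 - 1/(1-x)) = (1-x)/(-x) = (x-1)/x, so E(x) = x + f(x) + f(f(x)) is the sum over the whole 3-cycle; applying f just permutes the three terms cyclically (x -> f(x) -> f(f(x)) -> x), leaving the sum unchanged.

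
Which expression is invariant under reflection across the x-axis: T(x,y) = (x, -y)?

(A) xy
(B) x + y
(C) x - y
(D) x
D

The map is reflection across the x-axis: T(x,y) = (x, -y).
Substitute the transformed coordinates into each option and compare with the original:
(A) xy  ->  (x)(-y) = -xy   [differs from xy: not invariant]
(B) x + y  ->  (x) + (-y) = x - y   [differs from x + y: not invariant]
(C) x - y  ->  (x) - (-y) = x + y   [differs from x - y: not invariant]
(D) x  ->  (x) = x   [equals x: invariant]

Only option (D), x, is unchanged by the transformation.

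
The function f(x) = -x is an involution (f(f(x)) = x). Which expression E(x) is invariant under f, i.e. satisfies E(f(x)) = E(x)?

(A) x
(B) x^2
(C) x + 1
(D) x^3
B

Replace x by f(x) = -x in each option and simplify. As a quick numerical cross-check, also compare E(3) with E(f(3)) = E(-3).

(A) x  ->  (-x) = -x; check: E(3) = 3 but E(-3) = -3.   [not invariant]
(B) x^2  ->  (-x)^2, which simplifies back to x^2; check: E(3) = 9, E(-3) = 9.   [invariant]
(C) x + 1  ->  (-x) + 1 = 1 - x; check: E(3) = 4 but E(-3) = -2.   [not invariant]
(D) x^3  ->  (-x)^3 = -x^3; check: E(3) = 27 but E(-3) = -27.   [not invariant]

Only (B) is unchanged. E is symmetric under swapping x with f(x) = -x, which is exactly what an involution does.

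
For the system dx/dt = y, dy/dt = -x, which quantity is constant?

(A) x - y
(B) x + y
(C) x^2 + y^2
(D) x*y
C

A first integral I satisfies dI/dt = 0 along every solution. Differentiate each option and use the equation of motion:
(A) d/dt[x - y] = y - (-x) = x + y, not identically 0
(B) d/dt[x + y] = y + (-x) = y - x, not identically 0
(C) d/dt[x^2 + y^2] = 2x*dx/dt + 2y*dy/dt = 2x*y + 2y*(-x) = 0
(D) d/dt[x*y] = (dx/dt)y + x(dy/dt) = y^2 - x^2, not identically 0

Only (C) has zero time-derivative. So x^2 + y^2 (the squared radius; trajectories are circles) is the conserved quantity.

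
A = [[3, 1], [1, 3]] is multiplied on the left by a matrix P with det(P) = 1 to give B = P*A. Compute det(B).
8

By the multiplicative property of determinants, det(B) = det(P*A) = det(P) * det(A) = det(A),
so the determinant is invariant under multiplication by any determinant-1 matrix; we just need det(A).

det(A) = (3)(3) - (1)(1) = 9 - 1 = 8

Therefore det(B) = 1 * 8 = 8.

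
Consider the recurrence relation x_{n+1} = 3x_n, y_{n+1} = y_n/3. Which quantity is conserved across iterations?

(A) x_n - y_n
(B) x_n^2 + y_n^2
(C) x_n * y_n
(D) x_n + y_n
C

For the recurrence x_{n+1} = 3x_n, y_{n+1} = y_n/3:

x_{n+1} * y_{n+1} = (3x_n) * (y_n/3) = x_n * y_n
The product is conserved.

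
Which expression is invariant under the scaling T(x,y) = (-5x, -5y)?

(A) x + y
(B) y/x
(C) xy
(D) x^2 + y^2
B

Under the uniform scaling T(x,y) = (-5x, -5y):
Substitute the transformed coordinates into each option and compare with the original:
(A) x + y  ->  (-5x) + (-5y) = -5x - 5y   [differs from x + y: not invariant]
(B) y/x  ->  (-5y)/(-5x) = y/x   [equals y/x: invariant]
(C) xy  ->  (-5x)(-5y) = 25xy   [differs from xy: not invariant]
(D) x^2 + y^2  ->  (-5x)^2 + (-5y)^2 = 25x^2 + 25y^2   [differs from x^2 + y^2: not invariant]

Only option (B), y/x, is unchanged by the transformation.
The common factor -5 cancels in a ratio of coordinates, while sums, products and sums of squares pick up factors of -5 or 25.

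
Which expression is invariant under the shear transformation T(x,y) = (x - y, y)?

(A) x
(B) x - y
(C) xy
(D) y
D

Under the shear T(x,y) = (x - y, y):
Substitute the transformed coordinates into each option and compare with the original:
(A) x  ->  (x - y) = x - y   [differs from x: not invariant]
(B) x - y  ->  (x - y) - (y) = x - 2y   [differs from x - y: not invariant]
(C) xy  ->  (x - y)(y) = xy - y^2   [differs from xy: not invariant]
(D) y  ->  (y) = y   [equals y: invariant]

Only option (D), y, is unchanged by the transformation.
A horizontal shear moves points parallel to the x-axis, so the y-coordinate (and any function of y alone) is unchanged.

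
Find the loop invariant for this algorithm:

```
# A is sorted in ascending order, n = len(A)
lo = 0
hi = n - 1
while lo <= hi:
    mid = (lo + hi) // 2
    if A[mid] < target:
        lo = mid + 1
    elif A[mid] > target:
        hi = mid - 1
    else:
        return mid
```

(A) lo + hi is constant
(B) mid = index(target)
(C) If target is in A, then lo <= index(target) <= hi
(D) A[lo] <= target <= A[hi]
C

A loop invariant must hold before the first iteration and be re-established by every execution of the body.

(C) If target is in A, then lo <= index(target) <= hi: Before the loop [lo, hi] = [0, n-1] covers every index. When A[mid] < target, sortedness puts target strictly to the right of mid, so setting lo = mid + 1 keeps index(target) in [lo, hi]; symmetrically for hi = mid - 1. Hence 'if target is in A then lo <= index(target) <= hi' holds after every iteration, and when lo > hi it proves target is absent.

The other options fail:
(A) lo + hi is constant: each iteration moves exactly one of lo, hi, so lo + hi changes (e.g. 0 + (n-1) becomes (mid+1) + (n-1)).
(B) mid = index(target): mid is just the current probe; it equals index(target) only on the iteration that returns.
(D) A[lo] <= target <= A[hi]: fails when target is not in A (e.g. target < A[0] already violates it before the loop), so it is not maintained in general.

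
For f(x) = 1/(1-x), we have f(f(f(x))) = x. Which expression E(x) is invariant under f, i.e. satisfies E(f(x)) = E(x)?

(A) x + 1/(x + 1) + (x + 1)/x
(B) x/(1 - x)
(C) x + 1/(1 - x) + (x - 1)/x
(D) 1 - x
C

Replace x by f(x) = 1/(1 - x) in each option and simplify. As a quick numerical cross-check, also compare E(4) with E(f(4)) = E(-1/3).

(A) x + 1/(x + 1) + (x + 1)/x  ->  (1/(1 - x)) + 1/((1/(1 - x)) + 1) + ((1/(1 - x)) + 1)/(1/(1 - x)) = (-x^3 + 6x^2 - 11x + 7)/(x^2 - 3x + 2); check: E(4) = 109/20 but E(-1/3) = -5/6.   [not invariant]
(B) x/(1 - x)  ->  (1/(1 - x))/(1 - (1/(1 - x))) = -1/x; check: E(4) = -4/3 but E(-1/3) = -1/4.   [not invariant]
(C) x + 1/(1 - x) + (x - 1)/x  ->  (1/(1 - x)) + 1/(1 - (1/(1 - x))) + ((1/(1 - x)) - 1)/(1/(1 - x)), which simplifies back to x + 1/(1 - x) + (x - 1)/x; check: E(4) = 53/12, E(-1/3) = 53/12.   [invariant]
(D) 1 - x  ->  1 - (1/(1 - x)) = x/(x - 1); check: E(4) = -3 but E(-1/3) = 4/3.   [not invariant]

Only (C) is unchanged. Indeed f(f(x)) = 1/(1 - 1/(1-x)) = (1-x)/(-x) = (x-1)/x, so E(x) = x + f(x) + f(f(x)) is the sum over the whole 3-cycle; applying f just permutes the three terms cyclically (x -> f(x) -> f(f(x)) -> x), leaving the sum unchanged.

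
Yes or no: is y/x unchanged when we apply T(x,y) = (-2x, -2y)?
Yes

Substitute T(x,y) = (-2x, -2y) into the expression and compare with the original.

Original: y/x
After applying T: (-2y)/(-2x) = y/x

This is identical to the original y/x, so the expression is invariant.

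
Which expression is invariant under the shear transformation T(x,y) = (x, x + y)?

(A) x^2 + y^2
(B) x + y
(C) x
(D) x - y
C

Under the shear T(x,y) = (x, x + y):
Substitute the transformed coordinates into each option and compare with the original:
(A) x^2 + y^2  ->  (x)^2 + (x + y)^2 = 2x^2 + 2xy + y^2   [differs from x^2 + y^2: not invariant]
(B) x + y  ->  (x) + (x + y) = 2x + y   [differs from x + y: not invariant]
(C) x  ->  (x) = x   [equals x: invariant]
(D) x - y  ->  (x) - (x + y) = -y   [differs from x - y: not invariant]

Only option (C), x, is unchanged by the transformation.
A vertical shear moves points parallel to the y-axis, so the x-coordinate (and any function of x alone) is unchanged.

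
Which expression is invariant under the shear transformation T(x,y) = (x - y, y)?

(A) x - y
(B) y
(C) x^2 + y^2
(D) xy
B

Under the shear T(x,y) = (x - y, y):
Substitute the transformed coordinates into each option and compare with the original:
(A) x - y  ->  (x - y) - (y) = x - 2y   [differs from x - y: not invariant]
(B) y  ->  (y) = y   [equals y: invariant]
(C) x^2 + y^2  ->  (x - y)^2 + (y)^2 = x^2 - 2xy + 2y^2   [differs from x^2 + y^2: not invariant]
(D) xy  ->  (x - y)(y) = xy - y^2   [differs from xy: not invariant]

Only option (B), y, is unchanged by the transformation.
A horizontal shear moves points parallel to the x-axis, so the y-coordinate (and any function of y alone) is unchanged.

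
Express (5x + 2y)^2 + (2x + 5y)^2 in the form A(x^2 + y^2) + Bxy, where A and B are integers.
29(x^2 + y^2) + 40xy

Expanding: (5x + 2y)^2 = 25x^2 + 20xy + 4y^2
(2x + 5y)^2 = 4x^2 + 20xy + 25y^2
Sum = (25+4)(x^2+y^2) + 40xy = 29(x^2 + y^2) + 40xy
This is symmetric in x and y.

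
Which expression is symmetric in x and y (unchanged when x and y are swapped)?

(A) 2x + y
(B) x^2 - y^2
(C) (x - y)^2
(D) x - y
C

A symmetric expression is unchanged when the variables are permuted; here the transformation to test is the swap (x, y) -> (y, x).
Substitute the transformed coordinates into each option and compare with the original:
(A) 2x + y  ->  2(y) + (x) = x + 2y   [differs from 2x + y: not invariant]
(B) x^2 - y^2  ->  (y)^2 - (x)^2 = -x^2 + y^2   [differs from x^2 - y^2: not invariant]
(C) (x - y)^2  ->  ((y) - (x))^2 = x^2 - 2xy + y^2   [equals (x - y)^2: invariant]
(D) x - y  ->  (y) - (x) = -x + y   [differs from x - y: not invariant]

Only option (C), (x - y)^2, is unchanged by the transformation.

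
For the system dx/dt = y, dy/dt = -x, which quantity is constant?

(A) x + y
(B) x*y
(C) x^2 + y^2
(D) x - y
C

A first integral I satisfies dI/dt = 0 along every solution. Differentiate each option and use the equation of motion:
(A) d/dt[x + y] = y + (-x) = y - x, not identically 0
(B) d/dt[x*y] = (dx/dt)y + x(dy/dt) = y^2 - x^2, not identically 0
(C) d/dt[x^2 + y^2] = 2x*dx/dt + 2y*dy/dt = 2x*y + 2y*(-x) = 0
(D) d/dt[x - y] = y - (-x) = x + y, not identically 0

Only (C) has zero time-derivative. So x^2 + y^2 (the squared radius; trajectories are circles) is the conserved quantity.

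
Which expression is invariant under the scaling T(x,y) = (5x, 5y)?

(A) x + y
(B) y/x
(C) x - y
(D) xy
B

Under the uniform scaling T(x,y) = (5x, 5y):
Substitute the transformed coordinates into each option and compare with the original:
(A) x + y  ->  (5x) + (5y) = 5x + 5y   [differs from x + y: not invariant]
(B) y/x  ->  (5y)/(5x) = y/x   [equals y/x: invariant]
(C) x - y  ->  (5x) - (5y) = 5x - 5y   [differs from x - y: not invariant]
(D) xy  ->  (5x)(5y) = 25xy   [differs from xy: not invariant]

Only option (B), y/x, is unchanged by the transformation.
The common factor 5 cancels in a ratio of coordinates, while sums, products and sums of squares pick up factors of 5 or 25.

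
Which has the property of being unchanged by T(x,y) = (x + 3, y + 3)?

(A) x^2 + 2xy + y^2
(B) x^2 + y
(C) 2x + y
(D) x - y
D

An expression E(x,y) is invariant under T if E(T(x,y)) = E(x,y). Here T(x,y) = (x + 3, y + 3).
Substitute the transformed coordinates into each option and compare with the original:
(A) x^2 + 2xy + y^2  ->  (x + 3)^2 + 2(x + 3)(y + 3) + (y + 3)^2 = x^2 + 2xy + 12x + y^2 + 12y + 36   [differs from x^2 + 2xy + y^2: not invariant]
(B) x^2 + y  ->  (x + 3)^2 + (y + 3) = x^2 + 6x + y + 12   [differs from x^2 + y: not invariant]
(C) 2x + y  ->  2(x + 3) + (y + 3) = 2x + y + 9   [differs from 2x + y: not invariant]
(D) x - y  ->  (x + 3) - (y + 3) = x - y   [equals x - y: invariant]

Only option (D), x - y, is unchanged by the transformation.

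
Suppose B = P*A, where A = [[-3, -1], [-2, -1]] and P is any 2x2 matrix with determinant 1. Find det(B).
1

By the multiplicative property of determinants, det(B) = det(P*A) = det(P) * det(A) = det(A),
so the determinant is invariant under multiplication by any determinant-1 matrix; we just need det(A).

det(A) = (-3)(-1) - (-1)(-2) = 3 - 2 = 1

Therefore det(B) = 1 * 1 = 1.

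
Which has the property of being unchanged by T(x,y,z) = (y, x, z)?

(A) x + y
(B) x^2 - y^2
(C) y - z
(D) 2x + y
A

Apply T(x,y,z) = (y, x, z) to each option, i.e. replace (x, y, z) by the transformed coordinates.
Substitute the transformed coordinates into each option and compare with the original:
(A) x + y  ->  (y) + (x) = x + y   [equals x + y: invariant]
(B) x^2 - y^2  ->  (y)^2 - (x)^2 = -x^2 + y^2   [differs from x^2 - y^2: not invariant]
(C) y - z  ->  (x) - (z) = x - z   [differs from y - z: not invariant]
(D) 2x + y  ->  2(y) + (x) = x + 2y   [differs from 2x + y: not invariant]

Only option (A), x + y, is unchanged by the transformation.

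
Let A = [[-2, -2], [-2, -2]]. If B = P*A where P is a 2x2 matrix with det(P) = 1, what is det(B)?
0

By the multiplicative property of determinants, det(B) = det(P*A) = det(P) * det(A) = det(A),
so the determinant is invariant under multiplication by any determinant-1 matrix; we just need det(A).

det(A) = (-2)(-2) - (-2)(-2) = 4 - 4 = 0

Therefore det(B) = 1 * 0 = 0.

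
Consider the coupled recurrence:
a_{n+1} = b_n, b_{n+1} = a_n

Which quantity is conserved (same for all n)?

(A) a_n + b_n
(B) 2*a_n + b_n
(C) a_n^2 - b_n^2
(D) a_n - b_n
A

Replace a_n by a_{n+1} = b_n and b_n by b_{n+1} = a_n in each option and simplify:
(A) a_n + b_n  ->  (b_n) + (a_n) = a_n + b_n   [conserved]
(B) 2*a_n + b_n  ->  2*(b_n) + (a_n) = a_n + 2*b_n   [not conserved]
(C) a_n^2 - b_n^2  ->  (b_n)^2 - (a_n)^2 = -a_n^2 + b_n^2   [not conserved]
(D) a_n - b_n  ->  (b_n) - (a_n) = -a_n + b_n   [not conserved]

Only (A) a_n + b_n returns to itself after one step, so it is the conserved quantity.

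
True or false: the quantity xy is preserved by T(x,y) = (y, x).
True

Substitute T(x,y) = (y, x) into the expression and compare with the original.

Original: xy
After applying T: (y)(x) = xy

This is identical to the original xy, so the expression is invariant.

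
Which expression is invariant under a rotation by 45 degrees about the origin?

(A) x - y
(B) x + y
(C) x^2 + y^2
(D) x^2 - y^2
C

A rotation by 45 degrees sends (x, y) to (sqrt(2)x/2 - sqrt(2)y/2, sqrt(2)x/2 + sqrt(2)y/2).
Substitute the transformed coordinates into each option and compare with the original:
(A) x - y  ->  (sqrt(2)x/2 - sqrt(2)y/2) - (sqrt(2)x/2 + sqrt(2)y/2) = -sqrt(2)y   [differs from x - y: not invariant]
(B) x + y  ->  (sqrt(2)x/2 - sqrt(2)y/2) + (sqrt(2)x/2 + sqrt(2)y/2) = sqrt(2)x   [differs from x + y: not invariant]
(C) x^2 + y^2  ->  (sqrt(2)x/2 - sqrt(2)y/2)^2 + (sqrt(2)x/2 + sqrt(2)y/2)^2 = x^2 + y^2   [equals x^2 + y^2: invariant]
(D) x^2 - y^2  ->  (sqrt(2)x/2 - sqrt(2)y/2)^2 - (sqrt(2)x/2 + sqrt(2)y/2)^2 = -2xy   [differs from x^2 - y^2: not invariant]

Only option (C), x^2 + y^2, is unchanged by the transformation.
Geometrically, x^2 + y^2 is the squared distance from the origin, which every rotation about the origin preserves.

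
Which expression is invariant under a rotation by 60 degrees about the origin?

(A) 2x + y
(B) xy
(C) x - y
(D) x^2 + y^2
D

A rotation by 60 degrees sends (x, y) to (x/2 - sqrt(3)y/2, sqrt(3)x/2 + y/2).
Substitute the transformed coordinates into each option and compare with the original:
(A) 2x + y  ->  2(x/2 - sqrt(3)y/2) + (sqrt(3)x/2 + y/2) = sqrt(3)x/2 + x - sqrt(3)y + y/2   [differs from 2x + y: not invariant]
(B) xy  ->  (x/2 - sqrt(3)y/2)(sqrt(3)x/2 + y/2) = sqrt(3)x^2/4 - xy/2 - sqrt(3)y^2/4   [differs from xy: not invariant]
(C) x - y  ->  (x/2 - sqrt(3)y/2) - (sqrt(3)x/2 + y/2) = -sqrt(3)x/2 + x/2 - sqrt(3)y/2 - y/2   [differs from x - y: not invariant]
(D) x^2 + y^2  ->  (x/2 - sqrt(3)y/2)^2 + (sqrt(3)x/2 + y/2)^2 = x^2 + y^2   [equals x^2 + y^2: invariant]

Only option (D), x^2 + y^2, is unchanged by the transformation.
Geometrically, x^2 + y^2 is the squared distance from the origin, which every rotation about the origin preserves.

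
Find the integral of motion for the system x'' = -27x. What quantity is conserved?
E = (x')^2 + 27x^2

Multiply the equation by x':
x' * x'' = -27x * x'
The left side is d/dt[(x')^2/2] and the right side is d/dt[-27x^2/2], so
d/dt[(x')^2/2 + 27x^2/2] = 0, i.e. (x')^2/2 + 27x^2/2 = constant.
Multiplying by 2, the integral of motion is E = (x')^2 + 27x^2.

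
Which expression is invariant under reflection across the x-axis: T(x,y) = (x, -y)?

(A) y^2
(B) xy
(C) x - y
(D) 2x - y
A

The map is reflection across the x-axis: T(x,y) = (x, -y).
Substitute the transformed coordinates into each option and compare with the original:
(A) y^2  ->  (-y)^2 = y^2   [equals y^2: invariant]
(B) xy  ->  (x)(-y) = -xy   [differs from xy: not invariant]
(C) x - y  ->  (x) - (-y) = x + y   [differs from x - y: not invariant]
(D) 2x - y  ->  2(x) - (-y) = 2x + y   [differs from 2x - y: not invariant]

Only option (A), y^2, is unchanged by the transformation.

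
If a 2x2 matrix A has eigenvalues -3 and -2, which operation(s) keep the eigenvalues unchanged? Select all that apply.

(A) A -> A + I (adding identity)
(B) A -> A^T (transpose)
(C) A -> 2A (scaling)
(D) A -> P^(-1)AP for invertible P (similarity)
B and D

Eigenvalues are preserved by:
1. Similarity transformations: A -> P^(-1)AP (same characteristic polynomial)
2. Transpose: A^T has the same eigenvalues as A

Eigenvalues are NOT preserved by:
- Adding identity: eigenvalues become -3+1, -2+1
- Scaling: eigenvalues become -6, -4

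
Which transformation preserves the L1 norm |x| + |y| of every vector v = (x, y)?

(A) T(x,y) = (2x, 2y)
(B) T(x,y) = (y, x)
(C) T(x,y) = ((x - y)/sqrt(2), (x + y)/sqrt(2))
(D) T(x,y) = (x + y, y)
B

A transformation preserves a norm if ||T(v)|| = ||v|| for every v; a single vector where the norm changes rules an option out.

(A) T(x,y) = (2x, 2y): v = (1, 0) has norm |1| + |0| = 1, but T(v) = (2, 0) has norm 2 -- not preserved.
(B) T(x,y) = (y, x): preserves the norm -- it only permutes the coordinates and/or flips signs, which leaves |x| + |y| unchanged.
(C) T(x,y) = ((x - y)/sqrt(2), (x + y)/sqrt(2)): v = (1, 0) has norm |1| + |0| = 1, but T(v) = (sqrt(2)/2, sqrt(2)/2) has norm sqrt(2) -- not preserved.
(D) T(x,y) = (x + y, y): v = (0, 1) has norm |0| + |1| = 1, but T(v) = (1, 1) has norm 2 -- not preserved.

Therefore the answer is (B).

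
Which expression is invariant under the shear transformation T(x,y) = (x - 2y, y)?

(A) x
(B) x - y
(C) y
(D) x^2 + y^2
C

Under the shear T(x,y) = (x - 2y, y):
Substitute the transformed coordinates into each option and compare with the original:
(A) x  ->  (x - 2y) = x - 2y   [differs from x: not invariant]
(B) x - y  ->  (x - 2y) - (y) = x - 3y   [differs from x - y: not invariant]
(C) y  ->  (y) = y   [equals y: invariant]
(D) x^2 + y^2  ->  (x - 2y)^2 + (y)^2 = x^2 - 4xy + 5y^2   [differs from x^2 + y^2: not invariant]

Only option (C), y, is unchanged by the transformation.
A horizontal shear moves points parallel to the x-axis, so the y-coordinate (and any function of y alone) is unchanged.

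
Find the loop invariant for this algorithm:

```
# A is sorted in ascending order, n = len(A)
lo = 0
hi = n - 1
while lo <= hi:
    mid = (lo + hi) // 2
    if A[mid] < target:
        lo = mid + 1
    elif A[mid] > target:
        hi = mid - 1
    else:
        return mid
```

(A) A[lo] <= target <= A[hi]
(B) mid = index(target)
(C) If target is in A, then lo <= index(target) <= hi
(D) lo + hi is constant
C

A loop invariant must hold before the first iteration and be re-established by every execution of the body.

(C) If target is in A, then lo <= index(target) <= hi: Before the loop [lo, hi] = [0, n-1] covers every index. When A[mid] < target, sortedness puts target strictly to the right of mid, so setting lo = mid + 1 keeps index(target) in [lo, hi]; symmetrically for hi = mid - 1. Hence 'if target is in A then lo <= index(target) <= hi' holds after every iteration, and when lo > hi it proves target is absent.

The other options fail:
(A) A[lo] <= target <= A[hi]: fails when target is not in A (e.g. target < A[0] already violates it before the loop), so it is not maintained in general.
(B) mid = index(target): mid is just the current probe; it equals index(target) only on the iteration that returns.
(D) lo + hi is constant: each iteration moves exactly one of lo, hi, so lo + hi changes (e.g. 0 + (n-1) becomes (mid+1) + (n-1)).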